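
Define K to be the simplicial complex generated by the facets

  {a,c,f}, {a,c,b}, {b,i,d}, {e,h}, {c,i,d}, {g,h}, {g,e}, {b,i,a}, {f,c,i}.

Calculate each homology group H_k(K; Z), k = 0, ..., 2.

Order the vertices as a < b < c < d < e < f < g < h < i. Listing each simplex with vertices in this order, K has dimension 2 with simplices:

  0-simplices (9): a, b, c, d, e, f, g, h, i
  1-simplices (15): ab, ac, af, ai, bc, bd, bi, cd, cf, ci, di, eg, eh, fi, gh
  2-simplices (6): abc, abi, acf, bdi, cdi, cfi

giving chain groups C_0 ≅ Z^9, C_1 ≅ Z^15, C_2 ≅ Z^6.

Boundary ∂_1: C_1 → C_0 maps an edge to its endpoints' difference, ∂[p,q] = q − p. For instance
  ∂ci = i − c.
This gives a 9×15 integer matrix of rank 7; reducing to Smith normal form yields diagonal entries (1,1,1,1,1,1,1).

The boundary map ∂_2: C_2 → C_1 maps a triangle to the signed sum of its edges. For instance
  ∂acf = cf − af + ac,
  ∂abi = bi − ai + ab.
The resulting 15×6 matrix has rank 6, and its Smith normal form has invariant factors (1,1,1,1,1,1).

Reading off H_k = ker ∂_k / im ∂_{k+1}:

  H_0: rank C_0 − rank ∂_1 = 9 − 7 = 2, and the invariant factors of ∂_1 are all 1, so H_0 = Z^2.
  H_1: rank ker ∂_1 − rank ∂_2 = (15 − 7) − 6 = 2, and the invariant factors of ∂_2 are all 1, so H_1 = Z^2.
  H_2: rank ker ∂_2 − rank ∂_3 = (6 − 6) − 0 = 0, and there is no ∂_3, so H_2 = 0.

H_0 = Z^2,  H_1 = Z^2,  H_2 = 0.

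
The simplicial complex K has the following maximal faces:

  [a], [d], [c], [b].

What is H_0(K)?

H_0 = Z^4.

Order the vertices as a < b < c < d. Listing each simplex with vertices in this order, K has dimension 0 with simplices:

  0-simplices (4): a, b, c, d

giving chain groups C_0 ≅ Z^4.

Now H_k = ker ∂_k / im ∂_{k+1}, so:

  H_0: rank C_0 − rank ∂_1 = 4 − 0 = 4, and there is no ∂_1, so H_0 = Z^4.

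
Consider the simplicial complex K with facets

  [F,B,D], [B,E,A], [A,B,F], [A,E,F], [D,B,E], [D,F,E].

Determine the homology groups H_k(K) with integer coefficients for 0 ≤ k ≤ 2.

H_0 = Z,  H_1 = 0,  H_2 = Z.

Fix the vertex order A < B < D < E < F and write every simplex with vertices in increasing order. Then dim K = 2 and the simplices of K are:

  0-simplices (5): A, B, D, E, F
  1-simplices (9): AB, AE, AF, BD, BE, BF, DE, DF, EF
  2-simplices (6): ABE, ABF, AEF, BDE, BDF, DEF

Hence C_0 ≅ Z^5, C_1 ≅ Z^9, C_2 ≅ Z^6.

Boundary ∂_1: C_1 → C_0 maps an edge to its endpoints' difference, ∂[p,q] = q − p. For instance
  ∂BE = E − B.
The 5×9 boundary matrix has rank 4 and Smith normal form diag(1,1,1,1).

The boundary map ∂_2: C_2 → C_1 sends each 2-simplex [p,q,r] to [q,r] − [p,r] + [p,q]. For instance
  ∂ABF = BF − AF + AB,
  ∂AEF = EF − AF + AE.
The 9×6 boundary matrix has rank 5 and Smith normal form diag(1,1,1,1,1).

Reading off H_k = ker ∂_k / im ∂_{k+1}:

  H_0: rank C_0 − rank ∂_1 = 5 − 4 = 1, and the invariant factors of ∂_1 are all 1, so H_0 ≅ Z.
  H_1: rank ker ∂_1 − rank ∂_2 = (9 − 4) − 5 = 0, and the invariant factors of ∂_2 are all 1, so H_1 ≅ 0.
  H_2: rank ker ∂_2 − rank ∂_3 = (6 − 5) − 0 = 1, and there is no ∂_3, so H_2 ≅ Z.

As a check, the Euler characteristic is 5 − 9 + 6 = 2, which agrees with 1 − 0 + 1 = 2.
(K is a triangulation of the 2-sphere S^2.)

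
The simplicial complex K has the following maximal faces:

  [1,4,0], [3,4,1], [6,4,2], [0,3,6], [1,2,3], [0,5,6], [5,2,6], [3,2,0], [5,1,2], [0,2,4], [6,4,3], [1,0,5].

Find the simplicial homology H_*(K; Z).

H_0 ≅ Z,  H_1 ≅ Z/2Z,  H_2 = 0.

We work with the vertex ordering 0 < 1 < 2 < 3 < 4 < 5 < 6. The simplices of K, each written with vertices in increasing order, are:

  0-simplices (7): [0], [1], [2], [3], [4], [5], [6]
  1-simplices (18): [0,1], [0,2], [0,3], [0,4], [0,5], [0,6], [1,2], [1,3], [1,4], [1,5], [2,3], [2,4], [2,5], [2,6], [3,4], [3,6], [4,6], [5,6]
  2-simplices (12): [0,1,4], [0,1,5], [0,2,3], [0,2,4], [0,3,6], [0,5,6], [1,2,3], [1,2,5], [1,3,4], [2,4,6], [2,5,6], [3,4,6]

so the chain groups are C_0 ≅ Z^7, C_1 ≅ Z^18, C_2 ≅ Z^12.

∂_1: C_1 → C_0 maps an edge to its endpoints' difference, ∂[p,q] = q − p. For instance
  ∂[5,6] = [6] − [5].
The 7×18 boundary matrix has rank 6 and Smith normal form diag(1,1,1,1,1,1).

The boundary map ∂_2: C_2 → C_1 sends each 2-simplex [p,q,r] to [q,r] − [p,r] + [p,q]. For instance
  ∂[1,3,4] = [3,4] − [1,4] + [1,3],
  ∂[1,2,5] = [2,5] − [1,5] + [1,2].
As a 18×12 matrix over Z this has rank 12, with invariant factors (1,1,1,1,1,1,1,1,1,1,1,2).

From H_k ≅ ker(∂_k) / im(∂_{k+1}) we obtain:

  H_0: rank C_0 − rank ∂_1 = 7 − 6 = 1, and the invariant factors of ∂_1 are all 1, so H_0 = Z.
  H_1: rank ker ∂_1 − rank ∂_2 = (18 − 6) − 12 = 0, and ∂_2 has invariant factor 2 > 1, so H_1 = Z/2Z.
  H_2: rank ker ∂_2 − rank ∂_3 = (12 − 12) − 0 = 0, and there is no ∂_3, so H_2 = 0.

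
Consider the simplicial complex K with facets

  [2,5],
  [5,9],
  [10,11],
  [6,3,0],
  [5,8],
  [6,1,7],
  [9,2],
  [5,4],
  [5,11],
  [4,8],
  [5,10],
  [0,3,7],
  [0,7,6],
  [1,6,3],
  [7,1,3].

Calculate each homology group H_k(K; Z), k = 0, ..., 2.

H_0 = Z^2,  H_1 = Z^3,  H_2 = Z.

Order the vertices as 0 < 1 < 2 < 3 < 4 < 5 < 6 < 7 < 8 < 9 < 10 < 11. Listing each simplex with vertices in this order, K has dimension 2 with simplices:

  0-simplices (12): [0], [1], [2], [3], [4], [5], [6], [7], [8], [9], [10], [11]
  1-simplices (18): [0,3], [0,6], [0,7], [1,3], [1,6], [1,7], [2,5], [2,9], [3,6], [3,7], [4,5], [4,8], [5,8], [5,9], [5,10], [5,11], [6,7], [10,11]
  2-simplices (6): [0,3,6], [0,3,7], [0,6,7], [1,3,6], [1,3,7], [1,6,7]

Hence C_0 ≅ Z^12, C_1 ≅ Z^18, C_2 ≅ Z^6.

∂_1: C_1 → C_0 is given by ∂[p,q] = [q] − [p]. For instance
  ∂[1,3] = [3] − [1].
As a 12×18 matrix over Z this has rank 10, with invariant factors (1,1,1,1,1,1,1,1,1,1).

Boundary ∂_2: C_2 → C_1 acts by ∂[p,q,r] = [q,r] − [p,r] + [p,q]. For instance
  ∂[1,3,6] = [3,6] − [1,6] + [1,3],
  ∂[0,6,7] = [6,7] − [0,7] + [0,6].
As a 18×6 matrix over Z this has rank 5, with invariant factors (1,1,1,1,1).

Now H_k = ker ∂_k / im ∂_{k+1}, so:

  H_0: rank C_0 − rank ∂_1 = 12 − 10 = 2, and the invariant factors of ∂_1 are all 1, so H_0 = Z^2.
  H_1: rank ker ∂_1 − rank ∂_2 = (18 − 10) − 5 = 3, and the invariant factors of ∂_2 are all 1, so H_1 = Z^3.
  H_2: rank ker ∂_2 − rank ∂_3 = (6 − 5) − 0 = 1, and there is no ∂_3, so H_2 = Z.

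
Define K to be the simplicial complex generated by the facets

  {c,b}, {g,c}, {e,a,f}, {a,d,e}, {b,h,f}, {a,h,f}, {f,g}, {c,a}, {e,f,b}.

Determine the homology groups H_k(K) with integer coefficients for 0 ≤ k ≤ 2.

K has 8 vertices, 14 edges, 5 triangles.
rank ∂_0 = 0, rank ∂_1 = 7 ⇒ b_0 = 8 − 0 − 7 = 1; all invariant factors of ∂_1 are 1 so no torsion. So H_0 ≅ Z.
rank ∂_1 = 7, rank ∂_2 = 5 ⇒ b_1 = 14 − 7 − 5 = 2; all invariant factors of ∂_2 are 1 so no torsion. So H_1 ≅ Z^2.
rank ∂_2 = 5, rank ∂_3 = 0 ⇒ b_2 = 5 − 5 − 0 = 0. So H_2 ≅ 0.

H_0 = Z,  H_1 = Z^2,  H_2 = 0.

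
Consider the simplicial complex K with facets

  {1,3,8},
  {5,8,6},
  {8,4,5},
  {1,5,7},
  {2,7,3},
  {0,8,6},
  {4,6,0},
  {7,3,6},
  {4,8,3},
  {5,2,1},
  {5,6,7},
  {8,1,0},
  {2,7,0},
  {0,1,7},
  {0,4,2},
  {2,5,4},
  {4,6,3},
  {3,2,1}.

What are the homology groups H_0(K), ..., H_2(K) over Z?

K has 9 vertices, 27 edges, 18 triangles.
rank ∂_0 = 0, rank ∂_1 = 8 ⇒ b_0 = 9 − 0 − 8 = 1; all invariant factors of ∂_1 are 1 so no torsion. So H_0 = Z.
rank ∂_1 = 8, rank ∂_2 = 18 ⇒ b_1 = 27 − 8 − 18 = 1; ∂_2 has invariant factor(s) [2] giving torsion. So H_1 = Z ⊕ Z/2.
rank ∂_2 = 18, rank ∂_3 = 0 ⇒ b_2 = 18 − 18 − 0 = 0. So H_2 = 0.

H_0 ≅ Z,  H_1 ≅ Z ⊕ Z/2,  H_2 = 0.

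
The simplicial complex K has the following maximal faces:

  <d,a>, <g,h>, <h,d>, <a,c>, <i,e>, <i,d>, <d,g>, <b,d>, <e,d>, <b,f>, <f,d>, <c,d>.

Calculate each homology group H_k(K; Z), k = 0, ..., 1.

H_0 ≅ Z,  H_1 ≅ Z^4.

Fix the vertex order a < b < c < d < e < f < g < h < i and write every simplex with vertices in increasing order. Then dim K = 1 and the simplices of K are:

  0-simplices (9): a, b, c, d, e, f, g, h, i
  1-simplices (12): ac, ad, bd, bf, cd, de, df, dg, dh, di, ei, gh

Hence C_0 ≅ Z^9, C_1 ≅ Z^12.

∂_1: C_1 → C_0 is given by ∂[p,q] = [q] − [p].
As a 9×12 matrix over Z this has rank 8, with invariant factors (1,1,1,1,1,1,1,1).

Now H_k = ker ∂_k / im ∂_{k+1}, so:

  H_0: rank C_0 − rank ∂_1 = 9 − 8 = 1, and the invariant factors of ∂_1 are all 1, so H_0 ≅ Z.
  H_1: rank ker ∂_1 − rank ∂_2 = (12 − 8) − 0 = 4, and there is no ∂_2, so H_1 ≅ Z^4.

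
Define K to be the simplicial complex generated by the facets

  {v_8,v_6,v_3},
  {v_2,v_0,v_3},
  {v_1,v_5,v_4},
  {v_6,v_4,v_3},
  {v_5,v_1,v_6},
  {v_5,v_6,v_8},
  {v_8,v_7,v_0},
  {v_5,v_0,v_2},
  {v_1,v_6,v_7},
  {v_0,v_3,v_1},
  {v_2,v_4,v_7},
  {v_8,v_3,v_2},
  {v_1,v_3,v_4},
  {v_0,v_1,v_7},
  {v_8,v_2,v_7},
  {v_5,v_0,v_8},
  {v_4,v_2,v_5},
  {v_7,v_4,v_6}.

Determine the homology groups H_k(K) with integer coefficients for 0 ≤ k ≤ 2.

H_0 ≅ Z,  H_1 ≅ Z × Z/2,  H_2 = 0.

Take the total order v_0 < v_1 < v_2 < v_3 < v_4 < v_5 < v_6 < v_7 < v_8 on the vertex set. Then K (dimension 2) consists of the simplices:

  0-simplices (9): [v_0], [v_1], [v_2], [v_3], [v_4], [v_5], [v_6], [v_7], [v_8]
  1-simplices (27): (27 of them)
  2-simplices (18): (18 of them)

Hence C_0 ≅ Z^9, C_1 ≅ Z^27, C_2 ≅ Z^18.

The boundary map ∂_1: C_1 → C_0 maps an edge to its endpoints' difference, ∂[p,q] = q − p. For instance
  ∂[v_0,v_3] = [v_3] − [v_0].
The 9×27 boundary matrix has rank 8 and Smith normal form diag(1,1,1,1,1,1,1,1).

The boundary map ∂_2: C_2 → C_1 maps a triangle to the signed sum of its edges. For instance
  ∂[v_4,v_6,v_7] = [v_6,v_7] − [v_4,v_7] + [v_4,v_6],
  ∂[v_1,v_6,v_7] = [v_6,v_7] − [v_1,v_7] + [v_1,v_6].
This gives a 27×18 integer matrix of rank 18; reducing to Smith normal form yields diagonal entries (1,1,1,1,1,1,1,1,1,1,1,1,1,1,1,1,1,2).

Reading off H_k = ker ∂_k / im ∂_{k+1}:

  H_0: rank C_0 − rank ∂_1 = 9 − 8 = 1, and the invariant factors of ∂_1 are all 1, so H_0 = Z.
  H_1: rank ker ∂_1 − rank ∂_2 = (27 − 8) − 18 = 1, and ∂_2 has invariant factor 2 > 1, so H_1 = Z × Z/2.
  H_2: rank ker ∂_2 − rank ∂_3 = (18 − 18) − 0 = 0, and there is no ∂_3, so H_2 = 0.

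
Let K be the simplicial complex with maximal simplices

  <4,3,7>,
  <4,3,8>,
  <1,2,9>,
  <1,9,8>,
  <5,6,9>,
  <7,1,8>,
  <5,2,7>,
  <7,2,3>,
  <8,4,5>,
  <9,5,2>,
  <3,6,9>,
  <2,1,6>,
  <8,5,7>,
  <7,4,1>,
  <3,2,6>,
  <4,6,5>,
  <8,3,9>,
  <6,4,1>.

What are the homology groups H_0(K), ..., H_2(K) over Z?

Order the vertices as 1 < 2 < 3 < 4 < 5 < 6 < 7 < 8 < 9. Listing each simplex with vertices in this order, K has dimension 2 with simplices:

  0-simplices (9): [1], [2], [3], [4], [5], [6], [7], [8], [9]
  1-simplices (27): (27 of them)
  2-simplices (18): [1,2,6], [1,2,9], [1,4,6], [1,4,7], [1,7,8], [1,8,9], [2,3,6], [2,3,7], [2,5,7], [2,5,9], [3,4,7], [3,4,8], [3,6,9], [3,8,9], [4,5,6], [4,5,8], [5,6,9], [5,7,8]

so the chain groups are C_0 ≅ Z^9, C_1 ≅ Z^27, C_2 ≅ Z^18.

Boundary ∂_1: C_1 → C_0 is given by ∂[p,q] = [q] − [p]. For instance
  ∂[1,6] = [6] − [1].
This gives a 9×27 integer matrix of rank 8; reducing to Smith normal form yields diagonal entries (1,1,1,1,1,1,1,1).

∂_2: C_2 → C_1 sends each 2-simplex [p,q,r] to [q,r] − [p,r] + [p,q]. For instance
  ∂[4,5,8] = [5,8] − [4,8] + [4,5],
  ∂[2,3,6] = [3,6] − [2,6] + [2,3].
This gives a 27×18 integer matrix of rank 18; reducing to Smith normal form yields diagonal entries (1,1,1,1,1,1,1,1,1,1,1,1,1,1,1,1,1,2).

Now H_k = ker ∂_k / im ∂_{k+1}, so:

  H_0: rank C_0 − rank ∂_1 = 9 − 8 = 1, and the invariant factors of ∂_1 are all 1, so H_0 ≅ Z.
  H_1: rank ker ∂_1 − rank ∂_2 = (27 − 8) − 18 = 1, and ∂_2 has invariant factor 2 > 1, so H_1 ≅ Z ⊕ Z/2.
  H_2: rank ker ∂_2 − rank ∂_3 = (18 − 18) − 0 = 0, and there is no ∂_3, so H_2 ≅ 0.

(K is a triangulation of the Klein bottle.)

H_0 = Z,  H_1 = Z ⊕ Z/2,  H_2 = 0.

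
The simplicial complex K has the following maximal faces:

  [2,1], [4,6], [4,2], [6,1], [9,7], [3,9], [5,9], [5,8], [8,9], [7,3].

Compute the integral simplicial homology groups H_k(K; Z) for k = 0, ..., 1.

K has 9 vertices, 10 edges.
rank ∂_0 = 0, rank ∂_1 = 7 ⇒ b_0 = 9 − 0 − 7 = 2; all invariant factors of ∂_1 are 1 so no torsion. So H_0 = Z^2.
rank ∂_1 = 7, rank ∂_2 = 0 ⇒ b_1 = 10 − 7 − 0 = 3. So H_1 = Z^3.

H_0 = Z^2,  H_1 = Z^3.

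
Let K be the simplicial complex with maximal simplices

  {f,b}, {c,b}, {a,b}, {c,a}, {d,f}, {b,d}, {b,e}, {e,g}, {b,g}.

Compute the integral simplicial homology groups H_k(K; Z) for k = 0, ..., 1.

We work with the vertex ordering a < b < c < d < e < f < g. The simplices of K, each written with vertices in increasing order, are:

  0-simplices (7): a, b, c, d, e, f, g
  1-simplices (9): ab, ac, bc, bd, be, bf, bg, df, eg

Hence C_0 ≅ Z^7, C_1 ≅ Z^9.

∂_1: C_1 → C_0 maps an edge to its endpoints' difference, ∂[p,q] = q − p. For instance
  ∂bg = g − b.
This gives a 7×9 integer matrix of rank 6; reducing to Smith normal form yields diagonal entries (1,1,1,1,1,1).

Now H_k = ker ∂_k / im ∂_{k+1}, so:

  H_0: rank C_0 − rank ∂_1 = 7 − 6 = 1, and the invariant factors of ∂_1 are all 1, so H_0 = Z.
  H_1: rank ker ∂_1 − rank ∂_2 = (9 − 6) − 0 = 3, and there is no ∂_2, so H_1 = Z^3.

H_0 = Z,  H_1 = Z^3.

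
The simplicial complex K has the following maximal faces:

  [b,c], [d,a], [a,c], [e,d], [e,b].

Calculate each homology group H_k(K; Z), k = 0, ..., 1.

H_0 = Z,  H_1 = Z.

Take the total order a < b < c < d < e on the vertex set. Then K (dimension 1) consists of the simplices:

  0-simplices (5): a, b, c, d, e
  1-simplices (5): ac, ad, bc, be, de

Hence C_0 ≅ Z^5, C_1 ≅ Z^5.

∂_1: C_1 → C_0 sends each edge [p,q] (with p < q) to q − p.
The resulting 5×5 matrix has rank 4, and its Smith normal form has invariant factors (1,1,1,1).

Reading off H_k = ker ∂_k / im ∂_{k+1}:

  H_0: rank C_0 − rank ∂_1 = 5 − 4 = 1, and the invariant factors of ∂_1 are all 1, so H_0 = Z.
  H_1: rank ker ∂_1 − rank ∂_2 = (5 − 4) − 0 = 1, and there is no ∂_2, so H_1 = Z.

As a check, the Euler characteristic is 5 − 5 = 0, which agrees with 1 − 1 = 0.
(K is a triangulation of the circle S^1.)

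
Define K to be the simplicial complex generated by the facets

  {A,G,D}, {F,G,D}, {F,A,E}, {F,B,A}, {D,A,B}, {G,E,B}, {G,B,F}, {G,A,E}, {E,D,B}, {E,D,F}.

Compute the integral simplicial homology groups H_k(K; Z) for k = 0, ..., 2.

K has 6 vertices, 15 edges, 10 triangles.
rank ∂_0 = 0, rank ∂_1 = 5 ⇒ b_0 = 6 − 0 − 5 = 1; all invariant factors of ∂_1 are 1 so no torsion. So H_0 = Z.
rank ∂_1 = 5, rank ∂_2 = 10 ⇒ b_1 = 15 − 5 − 10 = 0; ∂_2 has invariant factor(s) [2] giving torsion. So H_1 = Z/2.
rank ∂_2 = 10, rank ∂_3 = 0 ⇒ b_2 = 10 − 10 − 0 = 0. So H_2 = 0.

H_0 = Z,  H_1 = Z/2,  H_2 = 0.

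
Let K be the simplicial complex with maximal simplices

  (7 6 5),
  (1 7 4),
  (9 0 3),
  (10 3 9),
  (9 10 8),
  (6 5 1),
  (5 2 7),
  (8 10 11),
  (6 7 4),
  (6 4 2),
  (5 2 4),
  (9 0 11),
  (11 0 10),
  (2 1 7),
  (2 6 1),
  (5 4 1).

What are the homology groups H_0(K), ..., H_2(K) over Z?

Order the vertices as 0 < 1 < 2 < 3 < 4 < 5 < 6 < 7 < 8 < 9 < 10 < 11. Listing each simplex with vertices in this order, K has dimension 2 with simplices:

  0-simplices (12): [0], [1], [2], [3], [4], [5], [6], [7], [8], [9], [10], [11]
  1-simplices (27): (27 of them)
  2-simplices (16): [0,3,9], [0,9,11], [0,10,11], [1,2,6], [1,2,7], [1,4,5], [1,4,7], [1,5,6], [2,4,5], [2,4,6], [2,5,7], [3,9,10], [4,6,7], [5,6,7], [8,9,10], [8,10,11]

Hence C_0 ≅ Z^12, C_1 ≅ Z^27, C_2 ≅ Z^16.

The boundary map ∂_1: C_1 → C_0 sends each edge [p,q] (with p < q) to q − p. For instance
  ∂[1,4] = [4] − [1].
The 12×27 boundary matrix has rank 10 and Smith normal form diag(1,1,1,1,1,1,1,1,1,1).

The boundary map ∂_2: C_2 → C_1 sends each 2-simplex [p,q,r] to [q,r] − [p,r] + [p,q]. For instance
  ∂[1,4,5] = [4,5] − [1,5] + [1,4],
  ∂[1,4,7] = [4,7] − [1,7] + [1,4].
The resulting 27×16 matrix has rank 16, and its Smith normal form has invariant factors (1,1,1,1,1,1,1,1,1,1,1,1,1,1,1,2).

Now H_k = ker ∂_k / im ∂_{k+1}, so:

  H_0: rank C_0 − rank ∂_1 = 12 − 10 = 2, and the invariant factors of ∂_1 are all 1, so H_0 = Z^2.
  H_1: rank ker ∂_1 − rank ∂_2 = (27 − 10) − 16 = 1, and ∂_2 has invariant factor 2 > 1, so H_1 = Z ⊕ Z/2.
  H_2: rank ker ∂_2 − rank ∂_3 = (16 − 16) − 0 = 0, and there is no ∂_3, so H_2 = 0.

(K is a triangulation of the disjoint union of the real projective plane RP^2 and the cylinder S^1 x I.)

H_0 ≅ Z^2,  H_1 ≅ Z ⊕ Z/2,  H_2 = 0.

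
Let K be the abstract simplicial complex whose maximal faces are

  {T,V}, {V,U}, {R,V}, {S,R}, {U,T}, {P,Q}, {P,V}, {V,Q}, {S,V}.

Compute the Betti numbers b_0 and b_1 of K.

b_0 = 1, b_1 = 3.

K has 7 vertices, 9 edges.
rank ∂_0 = 0, rank ∂_1 = 6 ⇒ b_0 = 7 − 0 − 6 = 1; all invariant factors of ∂_1 are 1 so no torsion. So H_0 ≅ Z.
rank ∂_1 = 6, rank ∂_2 = 0 ⇒ b_1 = 9 − 6 − 0 = 3. So H_1 ≅ Z^3.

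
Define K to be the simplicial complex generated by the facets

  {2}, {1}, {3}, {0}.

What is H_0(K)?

H_0 ≅ Z^4.

K has 4 vertices.
rank ∂_0 = 0, rank ∂_1 = 0 ⇒ b_0 = 4 − 0 − 0 = 4. So H_0 = Z^4.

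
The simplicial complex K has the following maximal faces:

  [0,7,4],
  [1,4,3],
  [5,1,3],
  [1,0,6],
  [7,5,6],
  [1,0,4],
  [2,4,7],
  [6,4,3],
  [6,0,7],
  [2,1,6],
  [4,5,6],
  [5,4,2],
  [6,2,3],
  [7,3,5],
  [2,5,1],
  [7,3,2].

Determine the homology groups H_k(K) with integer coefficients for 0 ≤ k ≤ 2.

Order the vertices as 0 < 1 < 2 < 3 < 4 < 5 < 6 < 7. Listing each simplex with vertices in this order, K has dimension 2 with simplices:

  0-simplices (8): [0], [1], [2], [3], [4], [5], [6], [7]
  1-simplices (24): (24 of them)
  2-simplices (16): [0,1,4], [0,1,6], [0,4,7], [0,6,7], [1,2,5], [1,2,6], [1,3,4], [1,3,5], [2,3,6], [2,3,7], [2,4,5], [2,4,7], [3,4,6], [3,5,7], [4,5,6], [5,6,7]

so the chain groups are C_0 ≅ Z^8, C_1 ≅ Z^24, C_2 ≅ Z^16.

Boundary ∂_1: C_1 → C_0 is given by ∂[p,q] = [q] − [p]. For instance
  ∂[2,7] = [7] − [2].
The resulting 8×24 matrix has rank 7, and its Smith normal form has invariant factors (1,1,1,1,1,1,1).

The boundary map ∂_2: C_2 → C_1 maps a triangle to the signed sum of its edges. For instance
  ∂[1,3,5] = [3,5] − [1,5] + [1,3],
  ∂[0,1,6] = [1,6] − [0,6] + [0,1].
This gives a 24×16 integer matrix of rank 15; reducing to Smith normal form yields diagonal entries (1,1,1,1,1,1,1,1,1,1,1,1,1,1,1).

From H_k ≅ ker(∂_k) / im(∂_{k+1}) we obtain:

  H_0: rank C_0 − rank ∂_1 = 8 − 7 = 1, and the invariant factors of ∂_1 are all 1, so H_0 = Z.
  H_1: rank ker ∂_1 − rank ∂_2 = (24 − 7) − 15 = 2, and the invariant factors of ∂_2 are all 1, so H_1 = Z^2.
  H_2: rank ker ∂_2 − rank ∂_3 = (16 − 15) − 0 = 1, and there is no ∂_3, so H_2 = Z.

As a check, the Euler characteristic is 8 − 24 + 16 = 0, which agrees with 1 − 2 + 1 = 0.

H_0 = Z,  H_1 = Z^2,  H_2 = Z.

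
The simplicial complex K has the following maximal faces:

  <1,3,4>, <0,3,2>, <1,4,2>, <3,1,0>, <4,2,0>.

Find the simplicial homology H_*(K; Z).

Fix the vertex order 0 < 1 < 2 < 3 < 4 and write every simplex with vertices in increasing order. Then dim K = 2 and the simplices of K are:

  0-simplices (5): [0], [1], [2], [3], [4]
  1-simplices (10): [0,1], [0,2], [0,3], [0,4], [1,2], [1,3], [1,4], [2,3], [2,4], [3,4]
  2-simplices (5): [0,1,3], [0,2,3], [0,2,4], [1,2,4], [1,3,4]

so the chain groups are C_0 ≅ Z^5, C_1 ≅ Z^10, C_2 ≅ Z^5.

The boundary map ∂_1: C_1 → C_0 is given by ∂[p,q] = [q] − [p]. For instance
  ∂[2,3] = [3] − [2].
The 5×10 boundary matrix has rank 4 and Smith normal form diag(1,1,1,1).

Boundary ∂_2: C_2 → C_1 sends each 2-simplex [p,q,r] to [q,r] − [p,r] + [p,q]. For instance
  ∂[0,2,3] = [2,3] − [0,3] + [0,2],
  ∂[0,1,3] = [1,3] − [0,3] + [0,1].
This gives a 10×5 integer matrix of rank 5; reducing to Smith normal form yields diagonal entries (1,1,1,1,1).

Now H_k = ker ∂_k / im ∂_{k+1}, so:

  H_0: rank C_0 − rank ∂_1 = 5 − 4 = 1, and the invariant factors of ∂_1 are all 1, so H_0 ≅ Z.
  H_1: rank ker ∂_1 − rank ∂_2 = (10 − 4) − 5 = 1, and the invariant factors of ∂_2 are all 1, so H_1 ≅ Z.
  H_2: rank ker ∂_2 − rank ∂_3 = (5 − 5) − 0 = 0, and there is no ∂_3, so H_2 ≅ 0.

As a check, the Euler characteristic is 5 − 10 + 5 = 0, which agrees with 1 − 1 + 0 = 0.

H_0 = Z,  H_1 = Z,  H_2 = 0.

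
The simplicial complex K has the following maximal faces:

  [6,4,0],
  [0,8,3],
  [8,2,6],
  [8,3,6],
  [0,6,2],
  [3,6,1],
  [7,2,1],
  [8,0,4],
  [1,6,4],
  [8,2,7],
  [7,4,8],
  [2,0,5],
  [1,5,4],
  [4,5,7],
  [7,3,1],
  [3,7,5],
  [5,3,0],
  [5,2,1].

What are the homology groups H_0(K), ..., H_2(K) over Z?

H_0 = Z,  H_1 = Z ⊕ Z/2,  H_2 = 0.

Order the vertices as 0 < 1 < 2 < 3 < 4 < 5 < 6 < 7 < 8. Listing each simplex with vertices in this order, K has dimension 2 with simplices:

  0-simplices (9): [0], [1], [2], [3], [4], [5], [6], [7], [8]
  1-simplices (27): (27 of them)
  2-simplices (18): [0,2,5], [0,2,6], [0,3,5], [0,3,8], [0,4,6], [0,4,8], [1,2,5], [1,2,7], [1,3,6], [1,3,7], [1,4,5], [1,4,6], [2,6,8], [2,7,8], [3,5,7], [3,6,8], [4,5,7], [4,7,8]

so the chain groups are C_0 ≅ Z^9, C_1 ≅ Z^27, C_2 ≅ Z^18.

Boundary ∂_1: C_1 → C_0 maps an edge to its endpoints' difference, ∂[p,q] = q − p.
This gives a 9×27 integer matrix of rank 8; reducing to Smith normal form yields diagonal entries (1,1,1,1,1,1,1,1).

Boundary ∂_2: C_2 → C_1 acts by ∂[p,q,r] = [q,r] − [p,r] + [p,q]. For instance
  ∂[4,5,7] = [5,7] − [4,7] + [4,5],
  ∂[3,5,7] = [5,7] − [3,7] + [3,5].
This gives a 27×18 integer matrix of rank 18; reducing to Smith normal form yields diagonal entries (1,1,1,1,1,1,1,1,1,1,1,1,1,1,1,1,1,2).

Now H_k = ker ∂_k / im ∂_{k+1}, so:

  H_0: rank C_0 − rank ∂_1 = 9 − 8 = 1, and the invariant factors of ∂_1 are all 1, so H_0 ≅ Z.
  H_1: rank ker ∂_1 − rank ∂_2 = (27 − 8) − 18 = 1, and ∂_2 has invariant factor 2 > 1, so H_1 ≅ Z ⊕ Z/2.
  H_2: rank ker ∂_2 − rank ∂_3 = (18 − 18) − 0 = 0, and there is no ∂_3, so H_2 ≅ 0.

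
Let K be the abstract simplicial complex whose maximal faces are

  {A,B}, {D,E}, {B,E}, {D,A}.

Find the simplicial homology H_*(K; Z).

Order the vertices as A < B < D < E. Listing each simplex with vertices in this order, K has dimension 1 with simplices:

  0-simplices (4): A, B, D, E
  1-simplices (4): AB, AD, BE, DE

giving chain groups C_0 ≅ Z^4, C_1 ≅ Z^4.

Boundary ∂_1: C_1 → C_0 sends each edge [p,q] (with p < q) to q − p. For instance
  ∂BE = E − B.
As a 4×4 matrix over Z this has rank 3, with invariant factors (1,1,1).

Now H_k = ker ∂_k / im ∂_{k+1}, so:

  H_0: rank C_0 − rank ∂_1 = 4 − 3 = 1, and the invariant factors of ∂_1 are all 1, so H_0 ≅ Z.
  H_1: rank ker ∂_1 − rank ∂_2 = (4 − 3) − 0 = 1, and there is no ∂_2, so H_1 ≅ Z.

H_0 = Z,  H_1 = Z.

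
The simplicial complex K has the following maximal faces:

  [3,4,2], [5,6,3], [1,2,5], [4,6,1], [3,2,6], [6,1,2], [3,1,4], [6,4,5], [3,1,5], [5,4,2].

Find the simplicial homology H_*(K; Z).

H_0 ≅ Z,  H_1 ≅ Z/2Z,  H_2 = 0.

K has 6 vertices, 15 edges, 10 triangles.
rank ∂_0 = 0, rank ∂_1 = 5 ⇒ b_0 = 6 − 0 − 5 = 1; all invariant factors of ∂_1 are 1 so no torsion. So H_0 = Z.
rank ∂_1 = 5, rank ∂_2 = 10 ⇒ b_1 = 15 − 5 − 10 = 0; ∂_2 has invariant factor(s) [2] giving torsion. So H_1 = Z/2Z.
rank ∂_2 = 10, rank ∂_3 = 0 ⇒ b_2 = 10 − 10 − 0 = 0. So H_2 = 0.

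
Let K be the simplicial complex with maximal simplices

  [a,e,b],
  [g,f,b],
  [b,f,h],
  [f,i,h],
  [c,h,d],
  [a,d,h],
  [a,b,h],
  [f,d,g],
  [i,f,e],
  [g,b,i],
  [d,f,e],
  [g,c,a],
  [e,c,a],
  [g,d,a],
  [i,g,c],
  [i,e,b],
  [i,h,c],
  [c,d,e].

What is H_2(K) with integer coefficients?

H_2 = 0.

K has 9 vertices, 27 edges, 18 triangles.
rank ∂_2 = 18, rank ∂_3 = 0 ⇒ b_2 = 18 − 18 − 0 = 0. So H_2 = 0.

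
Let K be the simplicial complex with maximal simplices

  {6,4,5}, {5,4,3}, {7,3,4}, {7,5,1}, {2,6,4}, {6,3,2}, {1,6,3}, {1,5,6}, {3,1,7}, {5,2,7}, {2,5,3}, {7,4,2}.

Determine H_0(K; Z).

H_0 ≅ Z.

K has 7 vertices, 18 edges, 12 triangles.
rank ∂_0 = 0, rank ∂_1 = 6 ⇒ b_0 = 7 − 0 − 6 = 1; all invariant factors of ∂_1 are 1 so no torsion. So H_0 ≅ Z.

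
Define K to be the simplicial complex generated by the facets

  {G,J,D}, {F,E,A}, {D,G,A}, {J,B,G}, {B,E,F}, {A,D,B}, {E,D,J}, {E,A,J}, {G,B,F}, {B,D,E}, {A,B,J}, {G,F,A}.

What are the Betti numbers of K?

b_0 = 1, b_1 = 0, b_2 = 0.

Fix the vertex order A < B < D < E < F < G < J and write every simplex with vertices in increasing order. Then dim K = 2 and the simplices of K are:

  0-simplices (7): A, B, D, E, F, G, J
  1-simplices (18): AB, AD, AE, AF, AG, AJ, BD, BE, BF, BG, BJ, DE, DG, DJ, EF, EJ, FG, GJ
  2-simplices (12): ABD, ABJ, ADG, AEF, AEJ, AFG, BDE, BEF, BFG, BGJ, DEJ, DGJ

Hence C_0 ≅ Z^7, C_1 ≅ Z^18, C_2 ≅ Z^12.

The boundary map ∂_1: C_1 → C_0 is given by ∂[p,q] = [q] − [p]. For instance
  ∂BD = D − B.
The resulting 7×18 matrix has rank 6, and its Smith normal form has invariant factors (1,1,1,1,1,1).

∂_2: C_2 → C_1 maps a triangle to the signed sum of its edges. For instance
  ∂AFG = FG − AG + AF,
  ∂BGJ = GJ − BJ + BG.
This gives a 18×12 integer matrix of rank 12; reducing to Smith normal form yields diagonal entries (1,1,1,1,1,1,1,1,1,1,1,2).

Reading off H_k = ker ∂_k / im ∂_{k+1}:

  H_0: rank C_0 − rank ∂_1 = 7 − 6 = 1, and the invariant factors of ∂_1 are all 1, so H_0 ≅ Z.
  H_1: rank ker ∂_1 − rank ∂_2 = (18 − 6) − 12 = 0, and ∂_2 has invariant factor 2 > 1, so H_1 ≅ Z_2.
  H_2: rank ker ∂_2 − rank ∂_3 = (12 − 12) − 0 = 0, and there is no ∂_3, so H_2 ≅ 0.

As a check, the Euler characteristic is 7 − 18 + 12 = 1, which agrees with 1 − 0 + 0 = 1.

Hence the Betti numbers are b_0 = 1, b_1 = 0, b_2 = 0.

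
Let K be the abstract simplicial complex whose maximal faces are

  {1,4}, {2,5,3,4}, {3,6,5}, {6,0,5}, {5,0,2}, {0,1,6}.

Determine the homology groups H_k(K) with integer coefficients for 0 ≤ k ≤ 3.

H_0 = Z,  H_1 = Z,  H_2 = 0,  H_3 = 0.

K has 7 vertices, 14 edges, 8 triangles, 1 3-simplex.
rank ∂_0 = 0, rank ∂_1 = 6 ⇒ b_0 = 7 − 0 − 6 = 1; all invariant factors of ∂_1 are 1 so no torsion. So H_0 ≅ Z.
rank ∂_1 = 6, rank ∂_2 = 7 ⇒ b_1 = 14 − 6 − 7 = 1; all invariant factors of ∂_2 are 1 so no torsion. So H_1 ≅ Z.
rank ∂_2 = 7, rank ∂_3 = 1 ⇒ b_2 = 8 − 7 − 1 = 0; all invariant factors of ∂_3 are 1 so no torsion. So H_2 ≅ 0.
rank ∂_3 = 1, rank ∂_4 = 0 ⇒ b_3 = 1 − 1 − 0 = 0. So H_3 ≅ 0.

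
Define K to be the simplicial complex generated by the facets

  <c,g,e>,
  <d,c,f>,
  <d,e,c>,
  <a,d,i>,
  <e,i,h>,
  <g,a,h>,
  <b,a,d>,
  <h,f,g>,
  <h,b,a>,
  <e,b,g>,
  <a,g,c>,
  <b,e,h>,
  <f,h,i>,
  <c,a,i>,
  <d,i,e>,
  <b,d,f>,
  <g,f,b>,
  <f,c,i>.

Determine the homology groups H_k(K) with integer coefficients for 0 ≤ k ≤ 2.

H_0 ≅ Z,  H_1 ≅ Z ⊕ Z/2Z,  H_2 = 0.

Fix the vertex order a < b < c < d < e < f < g < h < i and write every simplex with vertices in increasing order. Then dim K = 2 and the simplices of K are:

  0-simplices (9): a, b, c, d, e, f, g, h, i
  1-simplices (27): ab, ac, ad, ag, ah, ai, bd, be, bf, bg, bh, cd, ce, cf, cg, ci, de, df, di, eg, eh, ei, fg, fh, fi, gh, hi
  2-simplices (18): abd, abh, acg, aci, adi, agh, bdf, beg, beh, bfg, cde, cdf, ceg, cfi, dei, ehi, fgh, fhi

so the chain groups are C_0 ≅ Z^9, C_1 ≅ Z^27, C_2 ≅ Z^18.

∂_1: C_1 → C_0 sends each edge [p,q] (with p < q) to q − p. For instance
  ∂ci = i − c.
This gives a 9×27 integer matrix of rank 8; reducing to Smith normal form yields diagonal entries (1,1,1,1,1,1,1,1).

Boundary ∂_2: C_2 → C_1 acts by ∂[p,q,r] = [q,r] − [p,r] + [p,q]. For instance
  ∂abd = bd − ad + ab,
  ∂fgh = gh − fh + fg.
The 27×18 boundary matrix has rank 18 and Smith normal form diag(1,1,1,1,1,1,1,1,1,1,1,1,1,1,1,1,1,2).

From H_k ≅ ker(∂_k) / im(∂_{k+1}) we obtain:

  H_0: rank C_0 − rank ∂_1 = 9 − 8 = 1, and the invariant factors of ∂_1 are all 1, so H_0 ≅ Z.
  H_1: rank ker ∂_1 − rank ∂_2 = (27 − 8) − 18 = 1, and ∂_2 has invariant factor 2 > 1, so H_1 ≅ Z ⊕ Z/2Z.
  H_2: rank ker ∂_2 − rank ∂_3 = (18 − 18) − 0 = 0, and there is no ∂_3, so H_2 ≅ 0.

As a check, the Euler characteristic is 9 − 27 + 18 = 0, which agrees with 1 − 1 + 0 = 0.
(K is a triangulation of the Klein bottle.)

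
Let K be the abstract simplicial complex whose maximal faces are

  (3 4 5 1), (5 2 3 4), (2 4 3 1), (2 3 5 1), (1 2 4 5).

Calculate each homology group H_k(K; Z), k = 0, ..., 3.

Fix the vertex order 1 < 2 < 3 < 4 < 5 and write every simplex with vertices in increasing order. Then dim K = 3 and the simplices of K are:

  0-simplices (5): [1], [2], [3], [4], [5]
  1-simplices (10): [1,2], [1,3], [1,4], [1,5], [2,3], [2,4], [2,5], [3,4], [3,5], [4,5]
  2-simplices (10): [1,2,3], [1,2,4], [1,2,5], [1,3,4], [1,3,5], [1,4,5], [2,3,4], [2,3,5], [2,4,5], [3,4,5]
  3-simplices (5): [1,2,3,4], [1,2,3,5], [1,2,4,5], [1,3,4,5], [2,3,4,5]

so the chain groups are C_0 ≅ Z^5, C_1 ≅ Z^10, C_2 ≅ Z^10, C_3 ≅ Z^5.

∂_1: C_1 → C_0 sends each edge [p,q] (with p < q) to q − p. For instance
  ∂[2,4] = [4] − [2].
As a 5×10 matrix over Z this has rank 4, with invariant factors (1,1,1,1).

Boundary ∂_2: C_2 → C_1 maps a triangle to the signed sum of its edges. For instance
  ∂[1,2,3] = [2,3] − [1,3] + [1,2],
  ∂[3,4,5] = [4,5] − [3,5] + [3,4].
The 10×10 boundary matrix has rank 6 and Smith normal form diag(1,1,1,1,1,1).

∂_3: C_3 → C_2 sends each 3-simplex σ to the alternating sum Σ_i (−1)^i (σ with its i-th vertex removed). For instance
  ∂[1,2,3,5] = [2,3,5] − [1,3,5] + [1,2,5] − [1,2,3],
  ∂[1,2,3,4] = [2,3,4] − [1,3,4] + [1,2,4] − [1,2,3].
The 10×5 boundary matrix has rank 4 and Smith normal form diag(1,1,1,1).

From H_k ≅ ker(∂_k) / im(∂_{k+1}) we obtain:

  H_0: rank C_0 − rank ∂_1 = 5 − 4 = 1, and the invariant factors of ∂_1 are all 1, so H_0 = Z.
  H_1: rank ker ∂_1 − rank ∂_2 = (10 − 4) − 6 = 0, and the invariant factors of ∂_2 are all 1, so H_1 = 0.
  H_2: rank ker ∂_2 − rank ∂_3 = (10 − 6) − 4 = 0, and the invariant factors of ∂_3 are all 1, so H_2 = 0.
  H_3: rank ker ∂_3 − rank ∂_4 = (5 − 4) − 0 = 1, and there is no ∂_4, so H_3 = Z.

As a check, the Euler characteristic is 5 − 10 + 10 − 5 = 0, which agrees with 1 − 0 + 0 − 1 = 0.

H_0 = Z,  H_1 = 0,  H_2 = 0,  H_3 = Z.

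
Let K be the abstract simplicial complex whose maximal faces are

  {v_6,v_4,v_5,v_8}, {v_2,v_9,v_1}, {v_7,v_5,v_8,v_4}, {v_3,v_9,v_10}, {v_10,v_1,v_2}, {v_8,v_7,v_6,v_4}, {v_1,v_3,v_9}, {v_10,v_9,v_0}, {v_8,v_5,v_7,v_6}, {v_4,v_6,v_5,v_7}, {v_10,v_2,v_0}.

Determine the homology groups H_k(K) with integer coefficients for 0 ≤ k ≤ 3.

We work with the vertex ordering v_0 < v_1 < v_2 < v_3 < v_4 < v_5 < v_6 < v_7 < v_8 < v_9 < v_10. The simplices of K, each written with vertices in increasing order, are:

  0-simplices (11): [v_0], [v_1], [v_2], [v_3], [v_4], [v_5], [v_6], [v_7], [v_8], [v_9], [v_10]
  1-simplices (22): (22 of them)
  2-simplices (16): (16 of them)
  3-simplices (5): [v_4,v_5,v_6,v_7], [v_4,v_5,v_6,v_8], [v_4,v_5,v_7,v_8], [v_4,v_6,v_7,v_8], [v_5,v_6,v_7,v_8]

Hence C_0 ≅ Z^11, C_1 ≅ Z^22, C_2 ≅ Z^16, C_3 ≅ Z^5.

Boundary ∂_1: C_1 → C_0 maps an edge to its endpoints' difference, ∂[p,q] = q − p. For instance
  ∂[v_2,v_10] = [v_10] − [v_2].
The resulting 11×22 matrix has rank 9, and its Smith normal form has invariant factors (1,1,1,1,1,1,1,1,1).

∂_2: C_2 → C_1 sends each 2-simplex [p,q,r] to [q,r] − [p,r] + [p,q]. For instance
  ∂[v_1,v_3,v_9] = [v_3,v_9] − [v_1,v_9] + [v_1,v_3],
  ∂[v_6,v_7,v_8] = [v_7,v_8] − [v_6,v_8] + [v_6,v_7].
The 22×16 boundary matrix has rank 12 and Smith normal form diag(1,1,1,1,1,1,1,1,1,1,1,1).

∂_3: C_3 → C_2 sends each 3-simplex σ to the alternating sum Σ_i (−1)^i (σ with its i-th vertex removed). For instance
  ∂[v_4,v_5,v_6,v_7] = [v_5,v_6,v_7] − [v_4,v_6,v_7] + [v_4,v_5,v_7] − [v_4,v_5,v_6],
  ∂[v_4,v_5,v_7,v_8] = [v_5,v_7,v_8] − [v_4,v_7,v_8] + [v_4,v_5,v_8] − [v_4,v_5,v_7].
The 16×5 boundary matrix has rank 4 and Smith normal form diag(1,1,1,1).

Computing H_k = (kernel of ∂_k) / (image of ∂_{k+1}):

  H_0: rank C_0 − rank ∂_1 = 11 − 9 = 2, and the invariant factors of ∂_1 are all 1, so H_0 ≅ Z^2.
  H_1: rank ker ∂_1 − rank ∂_2 = (22 − 9) − 12 = 1, and the invariant factors of ∂_2 are all 1, so H_1 ≅ Z.
  H_2: rank ker ∂_2 − rank ∂_3 = (16 − 12) − 4 = 0, and the invariant factors of ∂_3 are all 1, so H_2 ≅ 0.
  H_3: rank ker ∂_3 − rank ∂_4 = (5 − 4) − 0 = 1, and there is no ∂_4, so H_3 ≅ Z.

(K is a triangulation of the disjoint union of the 3-sphere S^3 and the cylinder S^1 x I.)

H_0 ≅ Z^2,  H_1 ≅ Z,  H_2 = 0,  H_3 ≅ Z.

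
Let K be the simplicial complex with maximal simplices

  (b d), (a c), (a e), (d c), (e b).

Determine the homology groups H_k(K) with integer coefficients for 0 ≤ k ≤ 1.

Take the total order a < b < c < d < e on the vertex set. Then K (dimension 1) consists of the simplices:

  0-simplices (5): a, b, c, d, e
  1-simplices (5): ac, ae, bd, be, cd

Hence C_0 ≅ Z^5, C_1 ≅ Z^5.

∂_1: C_1 → C_0 sends each edge [p,q] (with p < q) to q − p. For instance
  ∂ac = c − a.
This gives a 5×5 integer matrix of rank 4; reducing to Smith normal form yields diagonal entries (1,1,1,1).

From H_k ≅ ker(∂_k) / im(∂_{k+1}) we obtain:

  H_0: rank C_0 − rank ∂_1 = 5 − 4 = 1, and the invariant factors of ∂_1 are all 1, so H_0 ≅ Z.
  H_1: rank ker ∂_1 − rank ∂_2 = (5 − 4) − 0 = 1, and there is no ∂_2, so H_1 ≅ Z.

(K is a triangulation of the circle S^1.)

H_0 = Z,  H_1 = Z.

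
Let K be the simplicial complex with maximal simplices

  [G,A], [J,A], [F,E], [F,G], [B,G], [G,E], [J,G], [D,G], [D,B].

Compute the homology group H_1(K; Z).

H_1 = Z^3.

Order the vertices as A < B < D < E < F < G < J. Listing each simplex with vertices in this order, K has dimension 1 with simplices:

  0-simplices (7): A, B, D, E, F, G, J
  1-simplices (9): AG, AJ, BD, BG, DG, EF, EG, FG, GJ

so the chain groups are C_0 ≅ Z^7, C_1 ≅ Z^9.

Boundary ∂_1: C_1 → C_0 sends each edge [p,q] (with p < q) to q − p. For instance
  ∂EG = G − E.
This gives a 7×9 integer matrix of rank 6; reducing to Smith normal form yields diagonal entries (1,1,1,1,1,1).

Computing H_k = (kernel of ∂_k) / (image of ∂_{k+1}):

  H_1: rank ker ∂_1 − rank ∂_2 = (9 − 6) − 0 = 3, and there is no ∂_2, so H_1 ≅ Z^3.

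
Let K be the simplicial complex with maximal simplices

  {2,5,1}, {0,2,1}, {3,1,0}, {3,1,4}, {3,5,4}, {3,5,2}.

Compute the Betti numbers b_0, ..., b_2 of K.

Take the total order 0 < 1 < 2 < 3 < 4 < 5 on the vertex set. Then K (dimension 2) consists of the simplices:

  0-simplices (6): [0], [1], [2], [3], [4], [5]
  1-simplices (12): [0,1], [0,2], [0,3], [1,2], [1,3], [1,4], [1,5], [2,3], [2,5], [3,4], [3,5], [4,5]
  2-simplices (6): [0,1,2], [0,1,3], [1,2,5], [1,3,4], [2,3,5], [3,4,5]

so the chain groups are C_0 ≅ Z^6, C_1 ≅ Z^12, C_2 ≅ Z^6.

Boundary ∂_1: C_1 → C_0 maps an edge to its endpoints' difference, ∂[p,q] = q − p.
The resulting 6×12 matrix has rank 5, and its Smith normal form has invariant factors (1,1,1,1,1).

Boundary ∂_2: C_2 → C_1 sends each 2-simplex [p,q,r] to [q,r] − [p,r] + [p,q]. For instance
  ∂[0,1,2] = [1,2] − [0,2] + [0,1],
  ∂[1,2,5] = [2,5] − [1,5] + [1,2].
The resulting 12×6 matrix has rank 6, and its Smith normal form has invariant factors (1,1,1,1,1,1).

Now H_k = ker ∂_k / im ∂_{k+1}, so:

  H_0: rank C_0 − rank ∂_1 = 6 − 5 = 1, and the invariant factors of ∂_1 are all 1, so H_0 = Z.
  H_1: rank ker ∂_1 − rank ∂_2 = (12 − 5) − 6 = 1, and the invariant factors of ∂_2 are all 1, so H_1 = Z.
  H_2: rank ker ∂_2 − rank ∂_3 = (6 − 6) − 0 = 0, and there is no ∂_3, so H_2 = 0.

As a check, the Euler characteristic is 6 − 12 + 6 = 0, which agrees with 1 − 1 + 0 = 0.
(K is a triangulation of the cylinder S^1 x I.)

Hence the Betti numbers are b_0 = 1, b_1 = 1, b_2 = 0.

b_0 = 1, b_1 = 1, b_2 = 0.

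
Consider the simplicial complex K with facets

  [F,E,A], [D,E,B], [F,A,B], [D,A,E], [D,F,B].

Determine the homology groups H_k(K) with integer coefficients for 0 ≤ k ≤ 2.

H_0 = Z,  H_1 = Z,  H_2 = 0.

Order the vertices as A < B < D < E < F. Listing each simplex with vertices in this order, K has dimension 2 with simplices:

  0-simplices (5): A, B, D, E, F
  1-simplices (10): AB, AD, AE, AF, BD, BE, BF, DE, DF, EF
  2-simplices (5): ABF, ADE, AEF, BDE, BDF

Hence C_0 ≅ Z^5, C_1 ≅ Z^10, C_2 ≅ Z^5.

∂_1: C_1 → C_0 maps an edge to its endpoints' difference, ∂[p,q] = q − p.
The 5×10 boundary matrix has rank 4 and Smith normal form diag(1,1,1,1).

Boundary ∂_2: C_2 → C_1 acts by ∂[p,q,r] = [q,r] − [p,r] + [p,q]. For instance
  ∂BDE = DE − BE + BD,
  ∂ADE = DE − AE + AD.
This gives a 10×5 integer matrix of rank 5; reducing to Smith normal form yields diagonal entries (1,1,1,1,1).

Computing H_k = (kernel of ∂_k) / (image of ∂_{k+1}):

  H_0: rank C_0 − rank ∂_1 = 5 − 4 = 1, and the invariant factors of ∂_1 are all 1, so H_0 = Z.
  H_1: rank ker ∂_1 − rank ∂_2 = (10 − 4) − 5 = 1, and the invariant factors of ∂_2 are all 1, so H_1 = Z.
  H_2: rank ker ∂_2 − rank ∂_3 = (5 − 5) − 0 = 0, and there is no ∂_3, so H_2 = 0.

(K is a triangulation of the Möbius band.)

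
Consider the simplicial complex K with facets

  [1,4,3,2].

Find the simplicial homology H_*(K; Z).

We work with the vertex ordering 1 < 2 < 3 < 4. The simplices of K, each written with vertices in increasing order, are:

  0-simplices (4): [1], [2], [3], [4]
  1-simplices (6): [1,2], [1,3], [1,4], [2,3], [2,4], [3,4]
  2-simplices (4): [1,2,3], [1,2,4], [1,3,4], [2,3,4]
  3-simplices (1): [1,2,3,4]

so the chain groups are C_0 ≅ Z^4, C_1 ≅ Z^6, C_2 ≅ Z^4, C_3 ≅ Z^1.

∂_1: C_1 → C_0 sends each edge [p,q] (with p < q) to q − p. For instance
  ∂[1,4] = [4] − [1].
As a 4×6 matrix over Z this has rank 3, with invariant factors (1,1,1).

∂_2: C_2 → C_1 acts by ∂[p,q,r] = [q,r] − [p,r] + [p,q]. For instance
  ∂[2,3,4] = [3,4] − [2,4] + [2,3],
  ∂[1,2,3] = [2,3] − [1,3] + [1,2].
As a 6×4 matrix over Z this has rank 3, with invariant factors (1,1,1).

The boundary map ∂_3: C_3 → C_2 sends each 3-simplex σ to the alternating sum Σ_i (−1)^i (σ with its i-th vertex removed). For instance
  ∂[1,2,3,4] = [2,3,4] − [1,3,4] + [1,2,4] − [1,2,3].
This gives a 4×1 integer matrix of rank 1; reducing to Smith normal form yields diagonal entries (1).

From H_k ≅ ker(∂_k) / im(∂_{k+1}) we obtain:

  H_0: rank C_0 − rank ∂_1 = 4 − 3 = 1, and the invariant factors of ∂_1 are all 1, so H_0 ≅ Z.
  H_1: rank ker ∂_1 − rank ∂_2 = (6 − 3) − 3 = 0, and the invariant factors of ∂_2 are all 1, so H_1 ≅ 0.
  H_2: rank ker ∂_2 − rank ∂_3 = (4 − 3) − 1 = 0, and the invariant factors of ∂_3 are all 1, so H_2 ≅ 0.
  H_3: rank ker ∂_3 − rank ∂_4 = (1 − 1) − 0 = 0, and there is no ∂_4, so H_3 ≅ 0.

As a check, the Euler characteristic is 4 − 6 + 4 − 1 = 1, which agrees with 1 − 0 + 0 − 0 = 1.
(K is a triangulation of the 3-simplex.)

H_0 = Z,  H_1 = 0,  H_2 = 0,  H_3 = 0.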